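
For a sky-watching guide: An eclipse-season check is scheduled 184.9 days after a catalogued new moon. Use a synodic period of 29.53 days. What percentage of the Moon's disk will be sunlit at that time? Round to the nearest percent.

184.9 d spans 6 complete synodic months (6 × 29.53 = 177.18 d) plus 7.72 d.
Phase angle: θ = 360°·(7.72 d)/(29.53 d) = 94.1°.
Illuminated fraction = (1 − cos 94.1°)/2 = (1 − (-0.072))/2 ≈ 0.536, so 54%.

54%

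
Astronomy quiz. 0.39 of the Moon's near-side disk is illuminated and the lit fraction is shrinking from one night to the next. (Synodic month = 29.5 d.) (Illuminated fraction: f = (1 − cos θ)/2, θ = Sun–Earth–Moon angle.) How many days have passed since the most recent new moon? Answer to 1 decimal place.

23.2 days

From f = (1 − cos θ)/2: cos θ = 1 − 2×0.39 = 0.220; arccos → 77.3°.
Since the Moon is past full (waning), take the reflex angle: θ = 360° − 77.3° = 282.7°.
At 360°/29.5 d per day, 282.7° corresponds to 23.17 days.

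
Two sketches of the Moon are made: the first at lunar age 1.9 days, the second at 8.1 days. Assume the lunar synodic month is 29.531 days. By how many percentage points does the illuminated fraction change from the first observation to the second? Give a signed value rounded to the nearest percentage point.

+54 percentage points

First observation: θ = 360°·1.9/29.531 = 23.2°, so f = 0.040.
Second observation: θ = 98.7°, f = 0.576.
Δf = 0.576 − 0.040 = +0.536, i.e. +54 pp.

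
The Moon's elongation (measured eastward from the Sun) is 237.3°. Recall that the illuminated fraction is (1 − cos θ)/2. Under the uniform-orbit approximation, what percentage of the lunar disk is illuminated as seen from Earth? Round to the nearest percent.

cos 237.3° = (-0.540), so f = (1 − (-0.540))/2 = 0.770, i.e. 77%.

77%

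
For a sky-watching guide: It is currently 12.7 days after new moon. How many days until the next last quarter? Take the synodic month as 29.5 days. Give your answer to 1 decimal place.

9.4 days

Last quarter occurs at elongation 270°, i.e. at age 29.5 × 270/360 = 22.125 d.
That is 22.125 − 12.7 = 9.425 days ahead.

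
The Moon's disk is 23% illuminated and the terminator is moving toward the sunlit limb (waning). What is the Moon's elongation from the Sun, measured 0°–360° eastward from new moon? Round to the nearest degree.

From f = (1 − cos θ)/2: cos θ = 1 − 2×0.23 = 0.540; arccos → 57.3°.
Since the Moon is past full (waning), take the reflex angle: θ = 360° − 57.3° = 302.7°.

303°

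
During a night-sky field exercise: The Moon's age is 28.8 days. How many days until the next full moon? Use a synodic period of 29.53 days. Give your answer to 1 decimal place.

Full moon is 0.5 of the way through the cycle: age 0.5 × 29.53 = 14.765 d.
This lunation's full moon (14.765 d) has passed, so add one period: 44.295 − 28.8 = 15.495 days.

15.5 days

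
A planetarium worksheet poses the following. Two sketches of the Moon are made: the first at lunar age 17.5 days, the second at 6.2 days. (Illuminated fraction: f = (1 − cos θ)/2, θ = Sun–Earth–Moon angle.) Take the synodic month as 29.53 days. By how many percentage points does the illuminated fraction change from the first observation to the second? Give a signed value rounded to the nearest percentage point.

First observation: θ = 360°·17.5/29.53 = 213.3°, so f = 0.918.
Second observation: θ = 75.6°, f = 0.376.
Δf = 0.376 − 0.918 = -0.542, i.e. -54 pp.

-54 pp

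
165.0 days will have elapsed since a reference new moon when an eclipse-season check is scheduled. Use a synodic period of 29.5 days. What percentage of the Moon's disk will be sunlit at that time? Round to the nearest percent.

Reduce mod P: 165.0 − 5×29.5 = 17.50 d into the current lunation.
Elongation θ = 360° × 17.50/29.5 ≈ 213.6°.
cos 213.6° = (-0.833), so f = (1 − (-0.833))/2 = 0.917, so 92%.

92%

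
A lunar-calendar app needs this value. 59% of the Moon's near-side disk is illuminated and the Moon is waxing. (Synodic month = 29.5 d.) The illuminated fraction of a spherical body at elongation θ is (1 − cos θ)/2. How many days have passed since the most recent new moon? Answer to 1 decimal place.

From f = (1 − cos θ)/2: cos θ = 1 − 2×0.59 = -0.180; arccos → 100.4°.
The Moon is waxing (0°–180°), so θ = 100.4° directly.
Age = 29.5 × 100.4°/360° ≈ 8.22 days.

8.2 days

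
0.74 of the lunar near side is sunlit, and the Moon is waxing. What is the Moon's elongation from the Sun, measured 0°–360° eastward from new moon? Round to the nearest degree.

From f = (1 − cos θ)/2: cos θ = 1 − 2×0.74 = -0.480; arccos → 118.7°.
Before full moon the principal value applies: θ = 118.7°.

119°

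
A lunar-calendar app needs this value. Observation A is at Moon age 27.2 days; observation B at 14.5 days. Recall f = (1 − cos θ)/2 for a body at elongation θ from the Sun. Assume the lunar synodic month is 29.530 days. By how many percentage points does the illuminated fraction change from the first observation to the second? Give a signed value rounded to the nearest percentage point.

First observation: θ = 360°·27.2/29.530 = 331.6°, so f = 0.060.
Second observation: θ = 176.8°, f = 0.999.
Δf = 0.999 − 0.060 = +0.939, i.e. +94 pp.

+94 pp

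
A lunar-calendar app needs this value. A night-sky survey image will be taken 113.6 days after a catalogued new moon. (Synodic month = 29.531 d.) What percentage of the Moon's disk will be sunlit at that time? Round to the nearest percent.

Reduce mod P: 113.6 − 3×29.531 = 25.01 d into the current lunation.
Phase angle: θ = 360°·(25.01 d)/(29.531 d) = 304.8°.
Illuminated fraction = (1 − cos 304.8°)/2 = (1 − 0.571)/2 ≈ 0.214, so 21%.

21%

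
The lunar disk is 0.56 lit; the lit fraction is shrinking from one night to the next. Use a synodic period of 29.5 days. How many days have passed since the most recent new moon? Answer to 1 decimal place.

21.6 days

cos θ = 1 − 2f = -0.120, giving a principal value of 96.9°.
A waning Moon lies in 180°–360°, so θ = 360° − 96.9° = 263.1°.
At 360°/29.5 d per day, 263.1° corresponds to 21.56 days.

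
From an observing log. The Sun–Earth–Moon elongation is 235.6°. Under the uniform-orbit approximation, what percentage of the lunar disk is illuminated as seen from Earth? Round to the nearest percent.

Half-versine of 235.6°: (1 − (-0.565))/2 = 0.782, i.e. 78%.

78%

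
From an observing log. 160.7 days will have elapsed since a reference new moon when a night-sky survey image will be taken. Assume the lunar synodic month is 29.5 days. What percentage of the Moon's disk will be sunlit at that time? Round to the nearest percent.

97%

160.7 d spans 5 complete synodic months (5 × 29.5 = 147.50 d) plus 13.20 d.
Phase angle: θ = 360°·(13.20 d)/(29.5 d) = 161.1°.
With cos θ = (-0.946), the lit fraction is (1 − (-0.946))/2 ≈ 0.973, so 97%.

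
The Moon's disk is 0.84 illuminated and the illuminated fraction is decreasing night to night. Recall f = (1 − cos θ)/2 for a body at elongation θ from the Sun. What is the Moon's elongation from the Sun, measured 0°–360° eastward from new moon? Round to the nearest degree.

cos θ = 1 − 2f = -0.680, giving a principal value of 132.8°.
Waning ⇒ past full, so θ = 360° − 132.8° = 227.2°.

227°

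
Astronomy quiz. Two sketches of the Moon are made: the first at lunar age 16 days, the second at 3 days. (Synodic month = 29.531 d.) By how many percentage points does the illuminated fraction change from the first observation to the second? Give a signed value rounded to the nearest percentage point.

First observation: θ = 360°·16/29.531 = 195.0°, so f = 0.983.
Second observation: θ = 36.6°, f = 0.098.
Δf = 0.098 − 0.983 = -0.884, i.e. -88 pp.

-88 percentage points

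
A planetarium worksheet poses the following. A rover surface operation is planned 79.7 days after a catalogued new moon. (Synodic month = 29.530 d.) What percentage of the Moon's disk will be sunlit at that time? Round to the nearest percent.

79.7/29.530 = 2.699 lunations, so 2 complete cycles and 20.64 d into the next.
Elongation θ = 360° × 20.64/29.530 ≈ 251.6°.
With cos θ = (-0.315), the lit fraction is (1 − (-0.315))/2 ≈ 0.658, so 66%.

66%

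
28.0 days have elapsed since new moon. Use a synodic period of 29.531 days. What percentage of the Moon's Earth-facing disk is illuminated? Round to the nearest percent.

Phase angle: θ = 360°·(28.0 d)/(29.531 d) = 341.3°.
With cos θ = 0.947, the lit fraction is (1 − 0.947)/2 ≈ 0.026, so 3%.

3%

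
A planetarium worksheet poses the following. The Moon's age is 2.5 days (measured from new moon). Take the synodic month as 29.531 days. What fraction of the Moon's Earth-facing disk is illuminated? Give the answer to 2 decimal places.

0.07

Elongation θ = 360° × 2.5/29.531 ≈ 30.5°.
Illuminated fraction = (1 − cos 30.5°)/2 = (1 − 0.862)/2 ≈ 0.069.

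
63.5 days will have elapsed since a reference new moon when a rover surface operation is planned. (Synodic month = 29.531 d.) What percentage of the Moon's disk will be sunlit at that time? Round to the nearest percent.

63.5 d spans 2 complete synodic months (2 × 29.531 = 59.06 d) plus 4.44 d.
Elongation θ = 360° × 4.44/29.531 ≈ 54.1°.
With cos θ = 0.586, the lit fraction is (1 − 0.586)/2 ≈ 0.207, so 21%.

21%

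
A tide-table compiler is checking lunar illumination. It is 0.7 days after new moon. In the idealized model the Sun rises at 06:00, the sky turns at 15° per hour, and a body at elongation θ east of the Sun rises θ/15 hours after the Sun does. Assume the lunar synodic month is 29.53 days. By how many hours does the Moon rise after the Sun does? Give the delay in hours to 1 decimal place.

The Moon has covered 0.7/29.53 of its cycle, so θ ≈ 360° × 0.7/29.53 = 8.5°.
Delay after the Sun = 8.5° / (15°/h) ≈ 0.57 h.
So the Moon rises 0.57 h after the Sun.

0.6 h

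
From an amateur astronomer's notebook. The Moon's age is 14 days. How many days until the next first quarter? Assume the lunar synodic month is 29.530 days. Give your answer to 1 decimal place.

22.9 days

First quarter occurs at elongation 90°, i.e. at age 29.530 × 90/360 = 7.383 d.
This lunation's first quarter (7.383 d) has passed, so add one period: 36.913 − 14 = 22.913 days.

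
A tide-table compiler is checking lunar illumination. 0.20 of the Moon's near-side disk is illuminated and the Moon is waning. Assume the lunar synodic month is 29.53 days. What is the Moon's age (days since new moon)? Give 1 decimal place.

25.2 days

Invert f = (1 − cos θ)/2 to get cos θ = 1 − 2(0.20) = 0.600, hence θ₀ = arccos 0.600 = 53.1°.
Since the Moon is past full (waning), take the reflex angle: θ = 360° − 53.1° = 306.9°.
Age = 29.53 × 306.9°/360° ≈ 25.17 days.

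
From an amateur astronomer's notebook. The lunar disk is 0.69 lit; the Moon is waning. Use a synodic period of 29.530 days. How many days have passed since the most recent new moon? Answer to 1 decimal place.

20.3 days

From f = (1 − cos θ)/2: cos θ = 1 − 2×0.69 = -0.380; arccos → 112.3°.
Waning ⇒ past full, so θ = 360° − 112.3° = 247.7°.
That fraction of the synodic month is 247.7/360 × 29.530 d ≈ 20.32 d.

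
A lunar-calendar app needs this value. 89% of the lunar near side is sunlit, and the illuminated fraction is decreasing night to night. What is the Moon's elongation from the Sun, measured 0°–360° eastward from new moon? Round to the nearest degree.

219°

Invert f = (1 − cos θ)/2 to get cos θ = 1 − 2(0.89) = -0.780, hence θ₀ = arccos -0.780 = 141.3°.
Since the Moon is past full (waning), take the reflex angle: θ = 360° − 141.3° = 218.7°.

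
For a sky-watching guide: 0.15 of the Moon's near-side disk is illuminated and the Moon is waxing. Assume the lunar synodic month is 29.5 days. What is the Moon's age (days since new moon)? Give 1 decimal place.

From f = (1 − cos θ)/2: cos θ = 1 − 2×0.15 = 0.700; arccos → 45.6°.
Before full moon the principal value applies: θ = 45.6°.
At 360°/29.5 d per day, 45.6° corresponds to 3.73 days.

3.7 days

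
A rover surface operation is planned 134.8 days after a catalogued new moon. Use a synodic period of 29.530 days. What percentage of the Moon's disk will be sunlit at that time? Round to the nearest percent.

96%

134.8 d spans 4 complete synodic months (4 × 29.530 = 118.12 d) plus 16.68 d.
The Moon has covered 16.68/29.530 of its cycle, so θ ≈ 360° × 16.68/29.530 = 203.3°.
cos 203.3° = (-0.918), so f = (1 − (-0.918))/2 = 0.959, so 96%.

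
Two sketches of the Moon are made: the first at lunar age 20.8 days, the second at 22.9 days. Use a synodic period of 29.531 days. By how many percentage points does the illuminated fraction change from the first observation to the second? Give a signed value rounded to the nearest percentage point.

θ₁ = 360° × 20.8/29.531 = 253.6°, f₁ = (1 − cos θ₁)/2 = 0.641.
θ₂ = 360° × 22.9/29.531 = 279.2°, f₂ = (1 − cos θ₂)/2 = 0.420.
Change = f₂ − f₁ = -0.221 → -22 percentage points.

-22 percentage points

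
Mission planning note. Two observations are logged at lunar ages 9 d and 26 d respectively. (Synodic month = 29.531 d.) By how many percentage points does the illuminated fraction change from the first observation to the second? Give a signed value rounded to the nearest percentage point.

-53 pp

First observation: θ = 360°·9/29.531 = 109.7°, so f = 0.669.
Second observation: θ = 317.0°, f = 0.135.
Δf = 0.135 − 0.669 = -0.534, i.e. -53 pp.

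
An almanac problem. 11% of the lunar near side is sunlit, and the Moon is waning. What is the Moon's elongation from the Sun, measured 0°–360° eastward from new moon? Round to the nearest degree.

Invert f = (1 − cos θ)/2 to get cos θ = 1 − 2(0.11) = 0.780, hence θ₀ = arccos 0.780 = 38.7°.
Since the Moon is past full (waning), take the reflex angle: θ = 360° − 38.7° = 321.3°.

321°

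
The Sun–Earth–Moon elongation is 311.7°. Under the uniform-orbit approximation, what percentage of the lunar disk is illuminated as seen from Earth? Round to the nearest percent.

f = (1 − cos 311.7°)/2 = (1 − 0.665)/2 ≈ 0.167, i.e. 17%.

17%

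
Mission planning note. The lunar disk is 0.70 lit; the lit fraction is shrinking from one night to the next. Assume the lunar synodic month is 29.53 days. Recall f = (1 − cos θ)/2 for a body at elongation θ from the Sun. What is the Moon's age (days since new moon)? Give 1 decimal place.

Invert f = (1 − cos θ)/2 to get cos θ = 1 − 2(0.70) = -0.400, hence θ₀ = arccos -0.400 = 113.6°.
A waning Moon lies in 180°–360°, so θ = 360° − 113.6° = 246.4°.
That fraction of the synodic month is 246.4/360 × 29.53 d ≈ 20.21 d.

20.2 days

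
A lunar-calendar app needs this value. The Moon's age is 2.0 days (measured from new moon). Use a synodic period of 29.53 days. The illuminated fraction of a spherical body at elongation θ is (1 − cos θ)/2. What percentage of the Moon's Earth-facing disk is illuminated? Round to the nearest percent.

4%

Elongation θ = 360° × 2.0/29.53 ≈ 24.4°.
With cos θ = 0.911, the lit fraction is (1 − 0.911)/2 ≈ 0.045, so 4%.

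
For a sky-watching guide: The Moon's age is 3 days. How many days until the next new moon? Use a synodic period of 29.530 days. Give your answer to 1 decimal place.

The next new moon completes the synodic month: 29.530 − 3 = 26.530 days.

26.5 days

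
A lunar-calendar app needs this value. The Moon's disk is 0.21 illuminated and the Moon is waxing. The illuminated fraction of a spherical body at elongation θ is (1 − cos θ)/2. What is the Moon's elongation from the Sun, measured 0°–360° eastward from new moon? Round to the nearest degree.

55°

cos θ = 1 − 2f = 0.580, giving a principal value of 54.5°.
Before full moon the principal value applies: θ = 54.5°.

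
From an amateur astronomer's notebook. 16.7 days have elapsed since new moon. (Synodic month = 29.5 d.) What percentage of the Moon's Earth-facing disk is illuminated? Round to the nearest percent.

Phase angle: θ = 360°·(16.7 d)/(29.5 d) = 203.8°.
cos 203.8° = (-0.915), so f = (1 − (-0.915))/2 = 0.957, so 96%.

96%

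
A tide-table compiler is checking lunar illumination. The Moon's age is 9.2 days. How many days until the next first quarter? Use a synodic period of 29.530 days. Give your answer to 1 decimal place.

First quarter occurs at elongation 90°, i.e. at age 29.530 × 90/360 = 7.383 d.
Already past this cycle's first quarter; the next is at 7.383 + 29.530 = 36.913 d, so 36.913 − 9.2 = 27.713 days.

27.7 days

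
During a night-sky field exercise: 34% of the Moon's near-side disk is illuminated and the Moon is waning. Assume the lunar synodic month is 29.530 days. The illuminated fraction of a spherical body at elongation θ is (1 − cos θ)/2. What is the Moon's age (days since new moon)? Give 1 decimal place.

From f = (1 − cos θ)/2: cos θ = 1 − 2×0.34 = 0.320; arccos → 71.3°.
Since the Moon is past full (waning), take the reflex angle: θ = 360° − 71.3° = 288.7°.
At 360°/29.530 d per day, 288.7° corresponds to 23.68 days.

23.7 days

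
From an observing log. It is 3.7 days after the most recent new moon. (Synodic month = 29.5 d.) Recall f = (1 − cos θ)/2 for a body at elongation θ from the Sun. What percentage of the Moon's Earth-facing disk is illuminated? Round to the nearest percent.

Phase angle: θ = 360°·(3.7 d)/(29.5 d) = 45.2°.
Illuminated fraction = (1 − cos 45.2°)/2 = (1 − 0.705)/2 ≈ 0.147, so 15%.

15%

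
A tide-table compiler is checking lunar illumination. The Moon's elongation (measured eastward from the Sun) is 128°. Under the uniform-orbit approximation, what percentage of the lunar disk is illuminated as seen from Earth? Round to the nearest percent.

81%

Half-versine of 128°: (1 − (-0.616))/2 = 0.808, i.e. 81%.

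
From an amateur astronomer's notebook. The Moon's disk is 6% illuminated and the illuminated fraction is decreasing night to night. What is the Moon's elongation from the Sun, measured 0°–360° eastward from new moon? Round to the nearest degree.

332°

From f = (1 − cos θ)/2: cos θ = 1 − 2×0.06 = 0.880; arccos → 28.4°.
Waning ⇒ past full, so θ = 360° − 28.4° = 331.6°.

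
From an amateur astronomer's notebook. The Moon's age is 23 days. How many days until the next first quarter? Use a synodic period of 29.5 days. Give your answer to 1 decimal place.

First quarter is 0.25 of the way through the cycle: age 0.25 × 29.5 = 7.375 d.
This lunation's first quarter (7.375 d) has passed, so add one period: 36.875 − 23 = 13.875 days.

13.9 days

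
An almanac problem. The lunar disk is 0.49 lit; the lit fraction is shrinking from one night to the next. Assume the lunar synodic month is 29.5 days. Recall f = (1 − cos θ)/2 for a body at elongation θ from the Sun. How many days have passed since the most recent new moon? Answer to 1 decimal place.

From f = (1 − cos θ)/2: cos θ = 1 − 2×0.49 = 0.020; arccos → 88.9°.
Waning ⇒ past full, so θ = 360° − 88.9° = 271.1°.
That fraction of the synodic month is 271.1/360 × 29.5 d ≈ 22.22 d.

22.2 days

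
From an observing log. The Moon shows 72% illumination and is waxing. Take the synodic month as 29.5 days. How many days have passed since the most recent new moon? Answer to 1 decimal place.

cos θ = 1 − 2f = -0.440, giving a principal value of 116.1°.
The Moon is waxing (0°–180°), so θ = 116.1° directly.
At 360°/29.5 d per day, 116.1° corresponds to 9.51 days.

9.5 days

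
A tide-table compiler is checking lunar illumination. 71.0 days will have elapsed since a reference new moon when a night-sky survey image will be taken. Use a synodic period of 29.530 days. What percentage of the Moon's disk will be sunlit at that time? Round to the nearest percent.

91%

71.0 d spans 2 complete synodic months (2 × 29.530 = 59.06 d) plus 11.94 d.
The Moon has covered 11.94/29.530 of its cycle, so θ ≈ 360° × 11.94/29.530 = 145.6°.
cos 145.6° = (-0.825), so f = (1 − (-0.825))/2 = 0.912, so 91%.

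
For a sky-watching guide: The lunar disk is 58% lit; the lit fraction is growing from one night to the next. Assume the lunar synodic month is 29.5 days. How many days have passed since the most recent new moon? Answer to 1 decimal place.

Invert f = (1 − cos θ)/2 to get cos θ = 1 − 2(0.58) = -0.160, hence θ₀ = arccos -0.160 = 99.2°.
The Moon is waxing (0°–180°), so θ = 99.2° directly.
At 360°/29.5 d per day, 99.2° corresponds to 8.13 days.

8.1 days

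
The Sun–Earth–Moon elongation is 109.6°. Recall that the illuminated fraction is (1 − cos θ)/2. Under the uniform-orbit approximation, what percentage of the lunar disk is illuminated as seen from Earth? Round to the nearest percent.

Half-versine of 109.6°: (1 − (-0.335))/2 = 0.668, i.e. 67%.

67%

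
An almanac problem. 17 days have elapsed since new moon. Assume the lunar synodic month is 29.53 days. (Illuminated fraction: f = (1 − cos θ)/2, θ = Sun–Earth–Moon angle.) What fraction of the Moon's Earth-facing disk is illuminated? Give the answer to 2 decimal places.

0.94

Elongation θ = 360° × 17/29.53 ≈ 207.2°.
Illuminated fraction = (1 − cos 207.2°)/2 = (1 − (-0.889))/2 ≈ 0.945.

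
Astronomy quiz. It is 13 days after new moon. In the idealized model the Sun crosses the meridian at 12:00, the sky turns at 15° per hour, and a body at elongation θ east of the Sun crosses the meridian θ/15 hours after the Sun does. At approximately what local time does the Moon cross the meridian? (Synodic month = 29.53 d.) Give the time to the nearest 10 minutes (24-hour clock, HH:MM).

22:30

Elongation θ = 360° × 13/29.53 ≈ 158.5°.
At 15° of sky rotation per hour, 158.5° corresponds to a 10.57 h lag.
12:00 + 10.566 h ≈ 22:34 → 22:30 to the nearest ten minutes.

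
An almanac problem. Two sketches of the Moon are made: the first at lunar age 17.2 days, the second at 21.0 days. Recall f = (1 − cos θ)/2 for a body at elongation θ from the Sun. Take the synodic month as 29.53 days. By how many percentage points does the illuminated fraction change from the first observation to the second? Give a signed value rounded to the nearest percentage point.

First observation: θ = 360°·17.2/29.53 = 209.7°, so f = 0.934.
Second observation: θ = 256.0°, f = 0.621.
Δf = 0.621 − 0.934 = -0.314, i.e. -31 pp.

-31 pp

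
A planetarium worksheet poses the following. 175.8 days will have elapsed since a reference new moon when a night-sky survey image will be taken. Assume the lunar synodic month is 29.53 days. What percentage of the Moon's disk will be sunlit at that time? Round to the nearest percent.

2%

Reduce mod P: 175.8 − 5×29.53 = 28.15 d into the current lunation.
The Moon has covered 28.15/29.53 of its cycle, so θ ≈ 360° × 28.15/29.53 = 343.2°.
Illuminated fraction = (1 − cos 343.2°)/2 = (1 − 0.957)/2 ≈ 0.021, so 2%.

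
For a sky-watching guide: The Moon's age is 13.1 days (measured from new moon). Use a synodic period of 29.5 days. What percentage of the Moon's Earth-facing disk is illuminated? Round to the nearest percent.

Elongation θ = 360° × 13.1/29.5 ≈ 159.9°.
With cos θ = (-0.939), the lit fraction is (1 − (-0.939))/2 ≈ 0.969, so 97%.

97%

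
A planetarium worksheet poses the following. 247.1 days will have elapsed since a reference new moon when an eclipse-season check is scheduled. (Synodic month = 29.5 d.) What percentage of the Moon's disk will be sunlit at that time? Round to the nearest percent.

Reduce mod P: 247.1 − 8×29.5 = 11.10 d into the current lunation.
The Moon has covered 11.10/29.5 of its cycle, so θ ≈ 360° × 11.10/29.5 = 135.5°.
With cos θ = (-0.713), the lit fraction is (1 − (-0.713))/2 ≈ 0.856, so 86%.

86%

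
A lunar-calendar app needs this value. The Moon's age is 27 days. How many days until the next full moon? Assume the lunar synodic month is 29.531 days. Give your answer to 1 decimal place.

17.3 days

Full moon is 0.5 of the way through the cycle: age 0.5 × 29.531 = 14.765 d.
This lunation's full moon (14.765 d) has passed, so add one period: 44.296 − 27 = 17.296 days.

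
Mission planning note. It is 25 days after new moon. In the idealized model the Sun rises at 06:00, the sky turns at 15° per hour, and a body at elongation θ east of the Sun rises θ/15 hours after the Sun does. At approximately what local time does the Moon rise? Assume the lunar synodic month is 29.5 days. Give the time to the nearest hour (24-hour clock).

02:00

Elongation θ = 360° × 25/29.5 ≈ 305.1°.
The Moon trails the Sun by θ/15 = 305.1/15 ≈ 20.34 hours.
06:00 + 20.34 h ≈ 02:20 → 02:00 to the nearest hour.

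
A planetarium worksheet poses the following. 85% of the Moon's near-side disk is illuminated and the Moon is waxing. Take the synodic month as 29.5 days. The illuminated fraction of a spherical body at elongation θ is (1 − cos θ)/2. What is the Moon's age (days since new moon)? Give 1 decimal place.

11.0 days

cos θ = 1 − 2f = -0.700, giving a principal value of 134.4°.
Before full moon the principal value applies: θ = 134.4°.
At 360°/29.5 d per day, 134.4° corresponds to 11.02 days.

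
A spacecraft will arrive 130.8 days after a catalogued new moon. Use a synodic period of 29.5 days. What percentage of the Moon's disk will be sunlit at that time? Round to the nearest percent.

130.8 d spans 4 complete synodic months (4 × 29.5 = 118.00 d) plus 12.80 d.
Phase angle: θ = 360°·(12.80 d)/(29.5 d) = 156.2°.
cos 156.2° = (-0.915), so f = (1 − (-0.915))/2 = 0.957, so 96%.

96%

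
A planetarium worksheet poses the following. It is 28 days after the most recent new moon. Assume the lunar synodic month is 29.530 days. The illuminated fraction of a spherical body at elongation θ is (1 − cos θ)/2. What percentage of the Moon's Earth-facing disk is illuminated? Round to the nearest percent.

The Moon has covered 28/29.530 of its cycle, so θ ≈ 360° × 28/29.530 = 341.3°.
cos 341.3° = 0.947, so f = (1 − 0.947)/2 = 0.026, so 3%.

3%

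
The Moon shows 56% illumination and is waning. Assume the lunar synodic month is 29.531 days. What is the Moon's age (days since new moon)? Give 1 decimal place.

21.6 days

From f = (1 − cos θ)/2: cos θ = 1 − 2×0.56 = -0.120; arccos → 96.9°.
A waning Moon lies in 180°–360°, so θ = 360° − 96.9° = 263.1°.
Age = 29.531 × 263.1°/360° ≈ 21.58 days.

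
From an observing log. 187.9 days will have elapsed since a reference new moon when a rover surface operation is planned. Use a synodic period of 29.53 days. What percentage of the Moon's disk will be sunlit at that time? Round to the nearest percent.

Reduce mod P: 187.9 − 6×29.53 = 10.72 d into the current lunation.
The Moon has covered 10.72/29.53 of its cycle, so θ ≈ 360° × 10.72/29.53 = 130.7°.
Illuminated fraction = (1 − cos 130.7°)/2 = (1 − (-0.652))/2 ≈ 0.826, so 83%.

83%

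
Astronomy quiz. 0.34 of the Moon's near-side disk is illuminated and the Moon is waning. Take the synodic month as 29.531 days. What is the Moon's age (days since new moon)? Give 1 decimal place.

23.7 days

Invert f = (1 − cos θ)/2 to get cos θ = 1 − 2(0.34) = 0.320, hence θ₀ = arccos 0.320 = 71.3°.
A waning Moon lies in 180°–360°, so θ = 360° − 71.3° = 288.7°.
At 360°/29.531 d per day, 288.7° corresponds to 23.68 days.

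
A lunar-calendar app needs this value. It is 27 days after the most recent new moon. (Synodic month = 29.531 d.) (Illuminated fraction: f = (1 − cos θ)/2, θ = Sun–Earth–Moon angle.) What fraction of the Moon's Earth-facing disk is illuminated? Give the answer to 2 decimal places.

0.07

The Moon has covered 27/29.531 of its cycle, so θ ≈ 360° × 27/29.531 = 329.1°.
With cos θ = 0.858, the lit fraction is (1 − 0.858)/2 ≈ 0.071.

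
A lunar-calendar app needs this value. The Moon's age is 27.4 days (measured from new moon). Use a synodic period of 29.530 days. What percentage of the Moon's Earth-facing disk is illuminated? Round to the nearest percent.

5%

Elongation θ = 360° × 27.4/29.530 ≈ 334.0°.
Illuminated fraction = (1 − cos 334.0°)/2 = (1 − 0.899)/2 ≈ 0.050, so 5%.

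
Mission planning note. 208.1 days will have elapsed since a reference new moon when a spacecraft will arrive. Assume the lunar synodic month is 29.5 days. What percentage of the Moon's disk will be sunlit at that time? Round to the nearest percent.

3%

208.1/29.5 = 7.054 lunations, so 7 complete cycles and 1.60 d into the next.
Elongation θ = 360° × 1.60/29.5 ≈ 19.5°.
cos 19.5° = 0.942, so f = (1 − 0.942)/2 = 0.029, so 3%.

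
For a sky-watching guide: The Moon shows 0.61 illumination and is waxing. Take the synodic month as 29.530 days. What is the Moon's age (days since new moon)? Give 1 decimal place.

cos θ = 1 − 2f = -0.220, giving a principal value of 102.7°.
Before full moon the principal value applies: θ = 102.7°.
Age = 29.530 × 102.7°/360° ≈ 8.42 days.

8.4 days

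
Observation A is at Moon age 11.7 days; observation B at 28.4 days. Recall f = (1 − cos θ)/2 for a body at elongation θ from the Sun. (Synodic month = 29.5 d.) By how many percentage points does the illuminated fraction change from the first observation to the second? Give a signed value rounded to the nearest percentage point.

θ₁ = 360° × 11.7/29.5 = 142.8°, f₁ = (1 − cos θ₁)/2 = 0.898.
θ₂ = 360° × 28.4/29.5 = 346.6°, f₂ = (1 − cos θ₂)/2 = 0.014.
Change = f₂ − f₁ = -0.884 → -88 percentage points.

-88 pp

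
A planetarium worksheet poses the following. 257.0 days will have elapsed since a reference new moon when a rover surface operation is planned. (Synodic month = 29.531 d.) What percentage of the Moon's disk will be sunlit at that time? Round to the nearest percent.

Reduce mod P: 257.0 − 8×29.531 = 20.75 d into the current lunation.
Phase angle: θ = 360°·(20.75 d)/(29.531 d) = 253.0°.
With cos θ = (-0.293), the lit fraction is (1 − (-0.293))/2 ≈ 0.646, so 65%.

65%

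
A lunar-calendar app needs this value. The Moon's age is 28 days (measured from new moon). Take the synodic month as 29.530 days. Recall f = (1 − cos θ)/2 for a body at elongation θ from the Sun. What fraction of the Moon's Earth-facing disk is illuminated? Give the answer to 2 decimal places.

Elongation θ = 360° × 28/29.530 ≈ 341.3°.
Illuminated fraction = (1 − cos 341.3°)/2 = (1 − 0.947)/2 ≈ 0.026.

0.03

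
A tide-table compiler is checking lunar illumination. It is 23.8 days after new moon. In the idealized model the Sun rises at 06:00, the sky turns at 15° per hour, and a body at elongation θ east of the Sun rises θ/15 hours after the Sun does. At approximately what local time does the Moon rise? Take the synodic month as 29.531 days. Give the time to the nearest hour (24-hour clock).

The Moon has covered 23.8/29.531 of its cycle, so θ ≈ 360° × 23.8/29.531 = 290.1°.
At 15° of sky rotation per hour, 290.1° corresponds to a 19.34 h lag.
06:00 + 19.34 h ≈ 01:21 → 01:00 to the nearest hour.

01:00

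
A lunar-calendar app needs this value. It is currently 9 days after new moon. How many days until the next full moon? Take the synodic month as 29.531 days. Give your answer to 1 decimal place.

Full moon is 0.5 of the way through the cycle: age 0.5 × 29.531 = 14.765 d.
That is 14.765 − 9 = 5.765 days ahead.

5.8 days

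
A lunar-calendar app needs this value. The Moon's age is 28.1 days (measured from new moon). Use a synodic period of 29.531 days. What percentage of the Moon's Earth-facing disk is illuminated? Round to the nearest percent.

Elongation θ = 360° × 28.1/29.531 ≈ 342.6°.
cos 342.6° = 0.954, so f = (1 − 0.954)/2 = 0.023, so 2%.

2%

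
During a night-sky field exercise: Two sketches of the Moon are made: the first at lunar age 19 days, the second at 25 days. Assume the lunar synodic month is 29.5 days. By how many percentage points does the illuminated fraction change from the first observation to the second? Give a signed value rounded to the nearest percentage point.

-60 pp

θ₁ = 360° × 19/29.5 = 231.9°, f₁ = (1 − cos θ₁)/2 = 0.809.
θ₂ = 360° × 25/29.5 = 305.1°, f₂ = (1 − cos θ₂)/2 = 0.213.
Change = f₂ − f₁ = -0.596 → -60 percentage points.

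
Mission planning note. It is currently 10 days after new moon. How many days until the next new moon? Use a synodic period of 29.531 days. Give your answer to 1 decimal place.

19.5 days

The next new moon completes the synodic month: 29.531 − 10 = 19.531 days.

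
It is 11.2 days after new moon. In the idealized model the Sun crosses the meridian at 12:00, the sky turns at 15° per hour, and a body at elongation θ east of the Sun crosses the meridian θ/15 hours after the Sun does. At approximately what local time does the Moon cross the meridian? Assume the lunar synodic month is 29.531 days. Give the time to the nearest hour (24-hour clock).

21:00

Elongation θ = 360° × 11.2/29.531 ≈ 136.5°.
At 15° of sky rotation per hour, 136.5° corresponds to a 9.10 h lag.
12:00 + 9.10 h ≈ 21:06 → 21:00 to the nearest hour.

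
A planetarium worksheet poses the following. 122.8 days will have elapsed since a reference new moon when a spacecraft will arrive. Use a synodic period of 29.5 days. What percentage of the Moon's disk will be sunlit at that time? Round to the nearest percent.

122.8 d spans 4 complete synodic months (4 × 29.5 = 118.00 d) plus 4.80 d.
Phase angle: θ = 360°·(4.80 d)/(29.5 d) = 58.6°.
Illuminated fraction = (1 − cos 58.6°)/2 = (1 − 0.521)/2 ≈ 0.239, so 24%.

24%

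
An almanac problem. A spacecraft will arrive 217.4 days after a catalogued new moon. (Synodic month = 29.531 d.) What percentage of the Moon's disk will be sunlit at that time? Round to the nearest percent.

217.4 d spans 7 complete synodic months (7 × 29.531 = 206.72 d) plus 10.68 d.
Phase angle: θ = 360°·(10.68 d)/(29.531 d) = 130.2°.
cos 130.2° = (-0.646), so f = (1 − (-0.646))/2 = 0.823, so 82%.

82%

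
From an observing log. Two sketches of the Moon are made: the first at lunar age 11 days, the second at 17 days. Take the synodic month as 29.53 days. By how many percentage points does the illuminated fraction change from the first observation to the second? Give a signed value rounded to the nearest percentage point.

First observation: θ = 360°·11/29.53 = 134.1°, so f = 0.848.
Second observation: θ = 207.2°, f = 0.945.
Δf = 0.945 − 0.848 = +0.097, i.e. +10 pp.

+10 percentage points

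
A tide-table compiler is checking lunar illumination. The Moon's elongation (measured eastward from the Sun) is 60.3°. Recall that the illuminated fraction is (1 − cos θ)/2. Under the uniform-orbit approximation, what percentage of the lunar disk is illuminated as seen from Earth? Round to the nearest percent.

cos 60.3° = 0.495, so f = (1 − 0.495)/2 = 0.252, i.e. 25%.

25%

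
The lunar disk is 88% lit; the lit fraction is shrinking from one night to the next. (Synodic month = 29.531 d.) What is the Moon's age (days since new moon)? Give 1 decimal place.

18.1 days

From f = (1 − cos θ)/2: cos θ = 1 − 2×0.88 = -0.760; arccos → 139.5°.
Waning ⇒ past full, so θ = 360° − 139.5° = 220.5°.
At 360°/29.531 d per day, 220.5° corresponds to 18.09 days.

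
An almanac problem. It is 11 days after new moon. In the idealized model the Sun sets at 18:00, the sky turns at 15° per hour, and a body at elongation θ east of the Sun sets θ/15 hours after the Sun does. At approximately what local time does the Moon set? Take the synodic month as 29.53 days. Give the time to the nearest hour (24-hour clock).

03:00

Elongation θ = 360° × 11/29.53 ≈ 134.1°.
At 15° of sky rotation per hour, 134.1° corresponds to a 8.94 h lag.
18:00 + 8.94 h ≈ 02:56 → 03:00 to the nearest hour.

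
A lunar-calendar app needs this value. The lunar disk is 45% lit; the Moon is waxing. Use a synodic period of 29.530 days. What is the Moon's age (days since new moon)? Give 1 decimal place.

cos θ = 1 − 2f = 0.100, giving a principal value of 84.3°.
Before full moon the principal value applies: θ = 84.3°.
At 360°/29.530 d per day, 84.3° corresponds to 6.91 days.

6.9 days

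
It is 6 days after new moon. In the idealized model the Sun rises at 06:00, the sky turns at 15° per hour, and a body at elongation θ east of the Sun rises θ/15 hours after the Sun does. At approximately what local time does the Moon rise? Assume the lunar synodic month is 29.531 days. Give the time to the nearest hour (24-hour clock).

11:00

Elongation θ = 360° × 6/29.531 ≈ 73.1°.
At 15° of sky rotation per hour, 73.1° corresponds to a 4.88 h lag.
06:00 + 4.88 h ≈ 10:53 → 11:00 to the nearest hour.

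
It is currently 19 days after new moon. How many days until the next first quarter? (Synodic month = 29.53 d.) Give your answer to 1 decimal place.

First quarter occurs at elongation 90°, i.e. at age 29.53 × 90/360 = 7.383 d.
This lunation's first quarter (7.383 d) has passed, so add one period: 36.913 − 19 = 17.913 days.

17.9 days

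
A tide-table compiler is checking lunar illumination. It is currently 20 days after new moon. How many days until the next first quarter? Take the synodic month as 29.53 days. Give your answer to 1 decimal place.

16.9 days

First quarter is 0.25 of the way through the cycle: age 0.25 × 29.53 = 7.383 d.
Already past this cycle's first quarter; the next is at 7.383 + 29.53 = 36.913 d, so 36.913 − 20 = 16.913 days.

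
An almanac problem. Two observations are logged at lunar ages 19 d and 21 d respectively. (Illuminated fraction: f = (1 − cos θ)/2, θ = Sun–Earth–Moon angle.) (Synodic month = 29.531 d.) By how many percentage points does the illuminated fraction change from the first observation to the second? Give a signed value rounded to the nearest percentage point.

θ₁ = 360° × 19/29.531 = 231.6°, f₁ = (1 − cos θ₁)/2 = 0.810.
θ₂ = 360° × 21/29.531 = 256.0°, f₂ = (1 − cos θ₂)/2 = 0.621.
Change = f₂ − f₁ = -0.189 → -19 percentage points.

-19 pp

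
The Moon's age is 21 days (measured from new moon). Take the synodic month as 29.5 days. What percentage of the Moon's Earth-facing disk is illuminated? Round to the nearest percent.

Elongation θ = 360° × 21/29.5 ≈ 256.3°.
Illuminated fraction = (1 − cos 256.3°)/2 = (1 − (-0.237))/2 ≈ 0.619, so 62%.

62%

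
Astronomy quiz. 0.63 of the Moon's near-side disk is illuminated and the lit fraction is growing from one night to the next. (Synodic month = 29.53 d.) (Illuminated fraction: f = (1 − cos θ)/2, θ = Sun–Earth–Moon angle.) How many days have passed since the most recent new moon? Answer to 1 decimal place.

8.6 days

cos θ = 1 − 2f = -0.260, giving a principal value of 105.1°.
Before full moon the principal value applies: θ = 105.1°.
Age = 29.53 × 105.1°/360° ≈ 8.62 days.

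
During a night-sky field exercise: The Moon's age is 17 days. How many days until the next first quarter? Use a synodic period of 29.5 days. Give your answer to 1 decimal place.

First quarter is 0.25 of the way through the cycle: age 0.25 × 29.5 = 7.375 d.
This lunation's first quarter (7.375 d) has passed, so add one period: 36.875 − 17 = 19.875 days.

19.9 days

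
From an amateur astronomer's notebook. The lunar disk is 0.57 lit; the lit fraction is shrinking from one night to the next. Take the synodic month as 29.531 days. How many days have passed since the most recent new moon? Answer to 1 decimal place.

21.5 days

Invert f = (1 − cos θ)/2 to get cos θ = 1 − 2(0.57) = -0.140, hence θ₀ = arccos -0.140 = 98.0°.
Since the Moon is past full (waning), take the reflex angle: θ = 360° − 98.0° = 262.0°.
That fraction of the synodic month is 262.0/360 × 29.531 d ≈ 21.49 d.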